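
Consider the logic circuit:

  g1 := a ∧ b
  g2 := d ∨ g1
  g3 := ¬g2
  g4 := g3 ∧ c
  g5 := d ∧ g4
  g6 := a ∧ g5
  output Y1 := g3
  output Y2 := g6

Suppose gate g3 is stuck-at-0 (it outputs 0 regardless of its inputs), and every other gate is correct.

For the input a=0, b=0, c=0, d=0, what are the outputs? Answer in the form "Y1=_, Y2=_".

Y1=0, Y2=0

Propagate with g3 forced: g1=0, g2=0, g3=0 [stuck-at-0], g4=0, g5=0, g6=0.
So the outputs are Y1=0, Y2=0. (Without the fault they would be Y1=1, Y2=0.)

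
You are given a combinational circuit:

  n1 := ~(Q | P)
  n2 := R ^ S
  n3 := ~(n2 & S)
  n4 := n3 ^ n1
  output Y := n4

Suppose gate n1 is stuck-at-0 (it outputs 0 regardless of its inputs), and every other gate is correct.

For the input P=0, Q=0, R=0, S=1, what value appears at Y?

Propagate with n1 forced: n1=0 [stuck-at-0], n2=1, n3=0, n4=0.
So Y = 0. (Without the fault it would be 1.)

0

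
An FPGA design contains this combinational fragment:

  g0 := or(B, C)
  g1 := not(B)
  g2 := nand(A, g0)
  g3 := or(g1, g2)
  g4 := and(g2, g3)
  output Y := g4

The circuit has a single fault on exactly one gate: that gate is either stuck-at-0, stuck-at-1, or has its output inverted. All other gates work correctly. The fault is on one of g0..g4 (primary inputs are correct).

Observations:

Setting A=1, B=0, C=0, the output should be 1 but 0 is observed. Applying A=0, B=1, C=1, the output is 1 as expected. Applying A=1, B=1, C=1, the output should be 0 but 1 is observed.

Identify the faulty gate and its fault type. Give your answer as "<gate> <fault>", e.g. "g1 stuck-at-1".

Fault-free values for test 1 (A=1, B=0, C=0): g0=0, g1=1, g2=1, g3=1, g4=1, giving Y=1. Observed 0.
Test 1: faults giving observed 0 are {g0 stuck-at-1, g0 inverted output, g2 stuck-at-0, g2 inverted output, g3 stuck-at-0, g3 inverted output, g4 stuck-at-0, g4 inverted output}.
Test 2 (A=0, B=1, C=1): fault-free g0=1, g1=0, g2=1, g3=1, g4=1 → 1; observed 1. Eliminates g2 stuck-at-0, g2 inverted output, g3 stuck-at-0, g3 inverted output, g4 stuck-at-0, g4 inverted output.
Test 3 (A=1, B=1, C=1): fault-free g0=1, g1=0, g2=0, g3=0, g4=0 → 0; observed 1. Eliminates g0 stuck-at-1.
Only g0 inverted output is consistent with every test.

g0 inverted output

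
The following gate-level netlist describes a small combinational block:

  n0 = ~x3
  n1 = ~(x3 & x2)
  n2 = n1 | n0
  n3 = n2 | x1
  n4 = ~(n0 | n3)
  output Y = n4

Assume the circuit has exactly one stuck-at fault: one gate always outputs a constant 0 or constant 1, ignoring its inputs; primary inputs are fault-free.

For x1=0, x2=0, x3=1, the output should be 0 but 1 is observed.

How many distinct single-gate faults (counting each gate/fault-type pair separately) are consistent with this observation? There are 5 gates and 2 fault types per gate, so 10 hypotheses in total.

4

Fault-free: n0=0, n1=1, n2=1, n3=1, n4=0 → 0. Observed 1.
  n0 stuck-at-0: output 0 ✗
  n0 stuck-at-1: output 0 ✗
  n1 stuck-at-0: output 1 ✓
  n1 stuck-at-1: output 0 ✗
  n2 stuck-at-0: output 1 ✓
  n2 stuck-at-1: output 0 ✗
  n3 stuck-at-0: output 1 ✓
  n3 stuck-at-1: output 0 ✗
  n4 stuck-at-0: output 0 ✗
  n4 stuck-at-1: output 1 ✓
Consistent faults: {n1 stuck-at-0, n2 stuck-at-0, n3 stuck-at-0, n4 stuck-at-1} — 4 in all.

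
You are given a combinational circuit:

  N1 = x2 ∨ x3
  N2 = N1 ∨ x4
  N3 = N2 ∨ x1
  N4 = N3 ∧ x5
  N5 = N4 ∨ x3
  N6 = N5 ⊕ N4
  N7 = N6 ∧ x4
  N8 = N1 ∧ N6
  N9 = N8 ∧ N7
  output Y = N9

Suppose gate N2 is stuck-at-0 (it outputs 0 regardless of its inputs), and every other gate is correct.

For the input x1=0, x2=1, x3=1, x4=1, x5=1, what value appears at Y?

1

Propagate with N2 forced: N1=1, N2=0 [stuck-at-0], N3=0, N4=0, N5=1, N6=1, N7=1, N8=1, N9=1.
So Y = 1. (Without the fault it would be 0.)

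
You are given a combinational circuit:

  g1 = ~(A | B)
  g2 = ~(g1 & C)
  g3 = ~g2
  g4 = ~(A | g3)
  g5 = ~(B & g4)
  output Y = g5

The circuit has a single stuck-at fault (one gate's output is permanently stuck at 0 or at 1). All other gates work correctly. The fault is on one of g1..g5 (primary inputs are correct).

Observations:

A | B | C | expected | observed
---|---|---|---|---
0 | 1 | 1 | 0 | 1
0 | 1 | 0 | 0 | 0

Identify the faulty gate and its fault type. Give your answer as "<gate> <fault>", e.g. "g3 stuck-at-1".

Fault-free values for test 1 (A=0, B=1, C=1): g1=0, g2=1, g3=0, g4=1, g5=0, giving Y=0. Observed 1.
Test 1: faults giving observed 1 are {g1 stuck-at-1, g2 stuck-at-0, g3 stuck-at-1, g4 stuck-at-0, g5 stuck-at-1}.
Test 2 (A=0, B=1, C=0): fault-free g1=0, g2=1, g3=0, g4=1, g5=0 → 0; observed 0. Eliminates g2 stuck-at-0, g3 stuck-at-1, g4 stuck-at-0, g5 stuck-at-1.
Only g1 stuck-at-1 is consistent with every test.

g1 stuck-at-1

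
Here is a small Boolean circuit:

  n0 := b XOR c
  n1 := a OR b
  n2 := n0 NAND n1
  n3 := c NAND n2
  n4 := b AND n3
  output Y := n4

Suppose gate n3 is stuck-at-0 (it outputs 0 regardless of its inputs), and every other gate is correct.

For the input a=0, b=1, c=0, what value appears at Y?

Propagate with n3 forced: n0=1, n1=1, n2=0, n3=0 [stuck-at-0], n4=0.
So Y = 0. (Without the fault it would be 1.)

0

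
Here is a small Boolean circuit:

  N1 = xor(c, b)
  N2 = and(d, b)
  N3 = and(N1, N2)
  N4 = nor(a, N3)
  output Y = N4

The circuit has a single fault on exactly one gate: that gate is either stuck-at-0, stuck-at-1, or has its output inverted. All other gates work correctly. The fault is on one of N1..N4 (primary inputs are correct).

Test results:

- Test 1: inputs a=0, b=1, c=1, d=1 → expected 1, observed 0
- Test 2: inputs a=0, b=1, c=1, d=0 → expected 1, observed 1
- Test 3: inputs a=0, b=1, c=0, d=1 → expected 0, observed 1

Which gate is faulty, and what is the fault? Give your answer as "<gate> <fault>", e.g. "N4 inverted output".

N1 inverted output

Fault-free values for test 1 (a=0, b=1, c=1, d=1): N1=0, N2=1, N3=0, N4=1, giving Y=1. Observed 0.
Test 1: faults giving observed 0 are {N1 stuck-at-1, N1 inverted output, N3 stuck-at-1, N3 inverted output, N4 stuck-at-0, N4 inverted output}.
Test 2 (a=0, b=1, c=1, d=0): fault-free N1=0, N2=0, N3=0, N4=1 → 1; observed 1. Eliminates N3 stuck-at-1, N3 inverted output, N4 stuck-at-0, N4 inverted output.
Test 3 (a=0, b=1, c=0, d=1): fault-free N1=1, N2=1, N3=1, N4=0 → 0; observed 1. Eliminates N1 stuck-at-1.
Only N1 inverted output is consistent with every test.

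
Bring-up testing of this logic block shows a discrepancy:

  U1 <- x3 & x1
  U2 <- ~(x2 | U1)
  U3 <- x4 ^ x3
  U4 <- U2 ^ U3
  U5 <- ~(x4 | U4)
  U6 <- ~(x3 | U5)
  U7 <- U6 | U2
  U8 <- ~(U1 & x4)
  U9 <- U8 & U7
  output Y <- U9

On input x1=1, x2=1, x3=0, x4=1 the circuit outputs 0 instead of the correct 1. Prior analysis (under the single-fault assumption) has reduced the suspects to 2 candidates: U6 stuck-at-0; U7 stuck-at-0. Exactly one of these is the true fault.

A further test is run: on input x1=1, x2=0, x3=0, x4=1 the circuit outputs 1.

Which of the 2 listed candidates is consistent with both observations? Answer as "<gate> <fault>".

U6 stuck-at-0

Evaluate each candidate on input x1=1, x2=0, x3=0, x4=1:
  U6 stuck-at-0: U1=0, U2=1, U3=1, U4=0, U5=0, U6=0 [stuck-at-0], U7=1, U8=1, U9=1 → 1 — matches
  U7 stuck-at-0: U1=0, U2=1, U3=1, U4=0, U5=0, U6=1, U7=0 [stuck-at-0], U8=1, U9=0 → 0 — eliminated
Only U6 stuck-at-0 reproduces the observed 1.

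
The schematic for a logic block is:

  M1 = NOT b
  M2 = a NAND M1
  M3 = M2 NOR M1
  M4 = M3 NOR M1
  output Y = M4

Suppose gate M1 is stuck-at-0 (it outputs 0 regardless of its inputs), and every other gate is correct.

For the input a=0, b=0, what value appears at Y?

Propagate with M1 forced: M1=0 [stuck-at-0], M2=1, M3=0, M4=1.
So Y = 1. (Without the fault it would be 0.)

1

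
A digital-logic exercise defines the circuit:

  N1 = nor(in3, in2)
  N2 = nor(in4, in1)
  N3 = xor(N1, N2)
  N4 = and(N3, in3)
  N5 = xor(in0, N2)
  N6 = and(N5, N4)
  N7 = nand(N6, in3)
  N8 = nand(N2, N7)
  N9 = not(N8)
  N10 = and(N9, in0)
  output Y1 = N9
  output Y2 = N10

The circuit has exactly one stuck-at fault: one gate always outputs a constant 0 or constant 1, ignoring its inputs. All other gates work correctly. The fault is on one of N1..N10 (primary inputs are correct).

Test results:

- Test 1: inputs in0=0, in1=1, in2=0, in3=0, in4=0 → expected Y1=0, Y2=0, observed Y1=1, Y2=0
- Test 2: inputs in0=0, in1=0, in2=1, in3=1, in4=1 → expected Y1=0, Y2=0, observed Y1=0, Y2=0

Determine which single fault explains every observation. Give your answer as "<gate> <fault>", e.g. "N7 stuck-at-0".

N2 stuck-at-1

Fault-free values for test 1 (in0=0, in1=1, in2=0, in3=0, in4=0): N1=1, N2=0, N3=1, N4=0, N5=0, N6=0, N7=1, N8=1, N9=0, N10=0, giving Y1=0, Y2=0. Observed Y1=1, Y2=0.
Test 1: faults giving observed Y1=1, Y2=0 are {N2 stuck-at-1, N8 stuck-at-0, N9 stuck-at-1}.
Test 2 (in0=0, in1=0, in2=1, in3=1, in4=1): fault-free N1=0, N2=0, N3=0, N4=0, N5=0, N6=0, N7=1, N8=1, N9=0, N10=0 → Y1=0, Y2=0; observed Y1=0, Y2=0. Eliminates N8 stuck-at-0, N9 stuck-at-1.
Only N2 stuck-at-1 is consistent with every test.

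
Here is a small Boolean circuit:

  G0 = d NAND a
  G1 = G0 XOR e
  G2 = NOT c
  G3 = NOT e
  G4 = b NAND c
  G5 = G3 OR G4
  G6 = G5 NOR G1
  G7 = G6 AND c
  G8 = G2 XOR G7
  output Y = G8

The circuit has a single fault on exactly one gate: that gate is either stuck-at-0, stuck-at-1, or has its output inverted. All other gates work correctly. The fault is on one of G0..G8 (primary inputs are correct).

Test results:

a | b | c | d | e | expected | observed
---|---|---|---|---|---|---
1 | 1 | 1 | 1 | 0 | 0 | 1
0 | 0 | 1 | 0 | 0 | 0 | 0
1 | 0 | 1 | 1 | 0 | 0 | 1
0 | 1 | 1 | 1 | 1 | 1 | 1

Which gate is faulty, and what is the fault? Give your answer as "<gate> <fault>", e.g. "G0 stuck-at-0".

G5 stuck-at-0

Fault-free values for test 1 (a=1, b=1, c=1, d=1, e=0): G0=0, G1=0, G2=0, G3=1, G4=0, G5=1, G6=0, G7=0, G8=0, giving Y=0. Observed 1.
Test 1: faults giving observed 1 are {G2 stuck-at-1, G2 inverted output, G3 stuck-at-0, G3 inverted output, G5 stuck-at-0, G5 inverted output, G6 stuck-at-1, G6 inverted output, G7 stuck-at-1, G7 inverted output, G8 stuck-at-1, G8 inverted output}.
Test 2 (a=0, b=0, c=1, d=0, e=0): fault-free G0=1, G1=1, G2=0, G3=1, G4=1, G5=1, G6=0, G7=0, G8=0 → 0; observed 0. Eliminates G2 stuck-at-1, G2 inverted output, G6 stuck-at-1, G6 inverted output, G7 stuck-at-1, G7 inverted output, G8 stuck-at-1, G8 inverted output.
Test 3 (a=1, b=0, c=1, d=1, e=0): fault-free G0=0, G1=0, G2=0, G3=1, G4=1, G5=1, G6=0, G7=0, G8=0 → 0; observed 1. Eliminates G3 stuck-at-0, G3 inverted output.
Test 4 (a=0, b=1, c=1, d=1, e=1): fault-free G0=1, G1=0, G2=0, G3=0, G4=0, G5=0, G6=1, G7=1, G8=1 → 1; observed 1. Eliminates G5 inverted output.
Only G5 stuck-at-0 is consistent with every test.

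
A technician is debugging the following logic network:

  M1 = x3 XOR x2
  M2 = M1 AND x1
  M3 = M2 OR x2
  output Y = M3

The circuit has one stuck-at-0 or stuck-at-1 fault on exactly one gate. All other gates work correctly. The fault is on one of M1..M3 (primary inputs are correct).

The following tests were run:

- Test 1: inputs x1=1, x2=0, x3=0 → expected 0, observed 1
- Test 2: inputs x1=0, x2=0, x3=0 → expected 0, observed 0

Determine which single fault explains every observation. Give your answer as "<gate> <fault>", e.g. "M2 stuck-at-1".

Fault-free values for test 1 (x1=1, x2=0, x3=0): M1=0, M2=0, M3=0, giving Y=0. Observed 1.
Test 1: faults giving observed 1 are {M1 stuck-at-1, M2 stuck-at-1, M3 stuck-at-1}.
Test 2 (x1=0, x2=0, x3=0): fault-free M1=0, M2=0, M3=0 → 0; observed 0. Eliminates M2 stuck-at-1, M3 stuck-at-1.
Only M1 stuck-at-1 is consistent with every test.

M1 stuck-at-1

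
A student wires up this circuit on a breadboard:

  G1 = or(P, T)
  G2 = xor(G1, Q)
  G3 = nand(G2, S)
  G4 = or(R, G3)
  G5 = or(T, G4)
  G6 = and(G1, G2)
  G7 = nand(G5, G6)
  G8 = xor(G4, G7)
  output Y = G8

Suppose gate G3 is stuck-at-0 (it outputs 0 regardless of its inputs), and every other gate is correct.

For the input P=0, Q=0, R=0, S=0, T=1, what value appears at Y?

0

Propagate with G3 forced: G1=1, G2=1, G3=0 [stuck-at-0], G4=0, G5=1, G6=1, G7=0, G8=0.
So Y = 0. (Without the fault it would be 1.)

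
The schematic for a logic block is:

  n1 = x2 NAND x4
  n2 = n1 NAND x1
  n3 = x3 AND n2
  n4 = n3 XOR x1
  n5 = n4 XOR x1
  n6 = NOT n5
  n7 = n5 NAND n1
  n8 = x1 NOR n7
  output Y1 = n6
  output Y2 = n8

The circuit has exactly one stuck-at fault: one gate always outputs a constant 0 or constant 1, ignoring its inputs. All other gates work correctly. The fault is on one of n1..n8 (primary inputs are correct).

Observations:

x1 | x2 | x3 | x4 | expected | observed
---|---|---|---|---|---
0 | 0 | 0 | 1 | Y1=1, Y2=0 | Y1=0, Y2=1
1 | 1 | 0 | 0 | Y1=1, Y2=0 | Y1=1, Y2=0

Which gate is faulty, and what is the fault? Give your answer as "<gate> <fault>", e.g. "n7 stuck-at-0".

Fault-free values for test 1 (x1=0, x2=0, x3=0, x4=1): n1=1, n2=1, n3=0, n4=0, n5=0, n6=1, n7=1, n8=0, giving Y1=1, Y2=0. Observed Y1=0, Y2=1.
Test 1: faults giving observed Y1=0, Y2=1 are {n3 stuck-at-1, n4 stuck-at-1, n5 stuck-at-1}.
Test 2 (x1=1, x2=1, x3=0, x4=0): fault-free n1=1, n2=0, n3=0, n4=1, n5=0, n6=1, n7=1, n8=0 → Y1=1, Y2=0; observed Y1=1, Y2=0. Eliminates n3 stuck-at-1, n5 stuck-at-1.
Only n4 stuck-at-1 is consistent with every test.

n4 stuck-at-1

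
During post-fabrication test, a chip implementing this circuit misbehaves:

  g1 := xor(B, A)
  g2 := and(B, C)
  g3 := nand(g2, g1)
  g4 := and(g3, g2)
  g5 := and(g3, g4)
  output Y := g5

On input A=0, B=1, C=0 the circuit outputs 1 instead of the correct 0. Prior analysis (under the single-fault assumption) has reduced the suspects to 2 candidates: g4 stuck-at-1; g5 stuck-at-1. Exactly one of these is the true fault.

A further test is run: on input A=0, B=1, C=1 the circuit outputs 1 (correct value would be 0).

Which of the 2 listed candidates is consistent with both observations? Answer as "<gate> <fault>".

g5 stuck-at-1

Evaluate each candidate on input A=0, B=1, C=1:
  g4 stuck-at-1: g1=1, g2=1, g3=0, g4=1 [stuck-at-1], g5=0 → 0 — eliminated
  g5 stuck-at-1: g1=1, g2=1, g3=0, g4=0, g5=1 [stuck-at-1] → 1 — matches
Only g5 stuck-at-1 reproduces the observed 1.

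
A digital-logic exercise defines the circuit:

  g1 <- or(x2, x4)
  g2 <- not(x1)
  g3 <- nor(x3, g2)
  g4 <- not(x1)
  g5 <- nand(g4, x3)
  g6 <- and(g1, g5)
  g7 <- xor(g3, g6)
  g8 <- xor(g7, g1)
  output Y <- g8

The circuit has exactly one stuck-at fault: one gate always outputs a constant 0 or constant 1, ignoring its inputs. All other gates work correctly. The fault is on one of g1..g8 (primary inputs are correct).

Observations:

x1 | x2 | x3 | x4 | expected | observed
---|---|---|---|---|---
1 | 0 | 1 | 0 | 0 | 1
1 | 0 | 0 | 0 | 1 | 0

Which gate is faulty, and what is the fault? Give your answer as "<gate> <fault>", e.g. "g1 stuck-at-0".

Fault-free values for test 1 (x1=1, x2=0, x3=1, x4=0): g1=0, g2=0, g3=0, g4=0, g5=1, g6=0, g7=0, g8=0, giving Y=0. Observed 1.
Test 1: faults giving observed 1 are {g3 stuck-at-1, g6 stuck-at-1, g7 stuck-at-1, g8 stuck-at-1}.
Test 2 (x1=1, x2=0, x3=0, x4=0): fault-free g1=0, g2=0, g3=1, g4=0, g5=1, g6=0, g7=1, g8=1 → 1; observed 0. Eliminates g3 stuck-at-1, g7 stuck-at-1, g8 stuck-at-1.
Only g6 stuck-at-1 is consistent with every test.

g6 stuck-at-1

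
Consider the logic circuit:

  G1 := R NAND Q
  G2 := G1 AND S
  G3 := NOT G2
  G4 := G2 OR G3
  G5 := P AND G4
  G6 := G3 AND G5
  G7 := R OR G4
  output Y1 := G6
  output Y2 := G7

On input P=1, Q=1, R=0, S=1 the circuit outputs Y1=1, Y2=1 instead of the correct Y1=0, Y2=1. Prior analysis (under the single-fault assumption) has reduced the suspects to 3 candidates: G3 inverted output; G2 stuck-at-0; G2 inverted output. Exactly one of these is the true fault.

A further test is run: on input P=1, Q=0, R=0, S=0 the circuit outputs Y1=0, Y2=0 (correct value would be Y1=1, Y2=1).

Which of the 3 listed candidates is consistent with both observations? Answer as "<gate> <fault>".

Evaluate each candidate on input P=1, Q=0, R=0, S=0:
  G3 inverted output: G1=1, G2=0, G3=0 [inverted output], G4=0, G5=0, G6=0, G7=0 → Y1=0, Y2=0 — matches
  G2 stuck-at-0: G1=1, G2=0 [stuck-at-0], G3=1, G4=1, G5=1, G6=1, G7=1 → Y1=1, Y2=1 — eliminated
  G2 inverted output: G1=1, G2=1 [inverted output], G3=0, G4=1, G5=1, G6=0, G7=1 → Y1=0, Y2=1 — eliminated
Only G3 inverted output reproduces the observed Y1=0, Y2=0.

G3 inverted output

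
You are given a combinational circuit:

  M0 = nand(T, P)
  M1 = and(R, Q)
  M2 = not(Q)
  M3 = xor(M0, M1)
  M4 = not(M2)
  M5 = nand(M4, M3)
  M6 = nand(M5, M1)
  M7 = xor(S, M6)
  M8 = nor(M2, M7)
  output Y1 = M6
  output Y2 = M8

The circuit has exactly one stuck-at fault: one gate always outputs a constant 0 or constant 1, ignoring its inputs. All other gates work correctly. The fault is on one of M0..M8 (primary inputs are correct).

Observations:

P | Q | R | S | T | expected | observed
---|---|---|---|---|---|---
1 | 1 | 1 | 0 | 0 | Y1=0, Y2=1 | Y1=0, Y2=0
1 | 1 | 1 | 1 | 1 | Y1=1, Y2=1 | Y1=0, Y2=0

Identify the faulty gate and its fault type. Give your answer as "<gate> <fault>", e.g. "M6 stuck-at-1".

M2 stuck-at-1

Fault-free values for test 1 (P=1, Q=1, R=1, S=0, T=0): M0=1, M1=1, M2=0, M3=0, M4=1, M5=1, M6=0, M7=0, M8=1, giving Y1=0, Y2=1. Observed Y1=0, Y2=0.
Test 1: faults giving observed Y1=0, Y2=0 are {M2 stuck-at-1, M7 stuck-at-1, M8 stuck-at-0}.
Test 2 (P=1, Q=1, R=1, S=1, T=1): fault-free M0=0, M1=1, M2=0, M3=1, M4=1, M5=0, M6=1, M7=0, M8=1 → Y1=1, Y2=1; observed Y1=0, Y2=0. Eliminates M7 stuck-at-1, M8 stuck-at-0.
Only M2 stuck-at-1 is consistent with every test.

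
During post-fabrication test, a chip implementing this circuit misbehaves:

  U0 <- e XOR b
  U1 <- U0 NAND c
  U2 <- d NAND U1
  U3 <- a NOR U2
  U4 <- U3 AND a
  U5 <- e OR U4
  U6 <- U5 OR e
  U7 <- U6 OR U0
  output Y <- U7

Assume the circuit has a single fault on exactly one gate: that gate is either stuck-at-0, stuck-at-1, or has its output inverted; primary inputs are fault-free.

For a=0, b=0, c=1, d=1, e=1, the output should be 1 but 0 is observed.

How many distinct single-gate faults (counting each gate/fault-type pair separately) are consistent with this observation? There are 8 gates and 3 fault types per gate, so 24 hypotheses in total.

Fault-free: U0=1, U1=0, U2=1, U3=0, U4=0, U5=1, U6=1, U7=1 → 1. Observed 0.
  U0: none of the 3 fault types match ✗
  U1: none of the 3 fault types match ✗
  U2: none of the 3 fault types match ✗
  U3: none of the 3 fault types match ✗
  U4: none of the 3 fault types match ✗
  U5: none of the 3 fault types match ✗
  U6: none of the 3 fault types match ✗
  U7: stuck-at-0, inverted output ✓; others ✗
Consistent faults: {U7 stuck-at-0, U7 inverted output} — 2 in all.

2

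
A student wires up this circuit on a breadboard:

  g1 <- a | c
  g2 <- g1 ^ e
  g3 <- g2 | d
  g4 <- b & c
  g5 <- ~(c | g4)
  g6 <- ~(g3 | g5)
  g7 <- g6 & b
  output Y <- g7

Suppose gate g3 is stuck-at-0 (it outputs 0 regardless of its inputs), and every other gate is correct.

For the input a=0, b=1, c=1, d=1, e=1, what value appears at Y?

Propagate with g3 forced: g1=1, g2=0, g3=0 [stuck-at-0], g4=1, g5=0, g6=1, g7=1.
So Y = 1. (Without the fault it would be 0.)

1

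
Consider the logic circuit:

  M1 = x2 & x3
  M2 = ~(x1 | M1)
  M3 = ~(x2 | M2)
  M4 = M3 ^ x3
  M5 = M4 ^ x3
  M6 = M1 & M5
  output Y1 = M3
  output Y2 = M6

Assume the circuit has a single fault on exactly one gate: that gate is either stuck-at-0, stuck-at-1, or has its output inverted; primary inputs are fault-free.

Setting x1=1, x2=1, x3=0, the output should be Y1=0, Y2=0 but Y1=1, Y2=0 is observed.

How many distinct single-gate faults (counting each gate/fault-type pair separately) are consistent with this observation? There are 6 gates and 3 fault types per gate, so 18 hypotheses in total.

Fault-free: M1=0, M2=0, M3=0, M4=0, M5=0, M6=0 → Y1=0, Y2=0. Observed Y1=1, Y2=0.
  M1: none of the 3 fault types match ✗
  M2: none of the 3 fault types match ✗
  M3: stuck-at-1, inverted output ✓; others ✗
  M4: none of the 3 fault types match ✗
  M5: none of the 3 fault types match ✗
  M6: none of the 3 fault types match ✗
Consistent faults: {M3 stuck-at-1, M3 inverted output} — 2 in all.

2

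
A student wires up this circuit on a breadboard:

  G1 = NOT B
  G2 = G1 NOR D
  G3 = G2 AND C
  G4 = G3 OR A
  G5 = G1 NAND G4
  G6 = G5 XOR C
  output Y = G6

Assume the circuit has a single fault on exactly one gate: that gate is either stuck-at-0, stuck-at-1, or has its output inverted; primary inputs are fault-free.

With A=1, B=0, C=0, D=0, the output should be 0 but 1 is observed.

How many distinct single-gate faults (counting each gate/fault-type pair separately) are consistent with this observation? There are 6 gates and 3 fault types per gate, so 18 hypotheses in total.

Fault-free: G1=1, G2=0, G3=0, G4=1, G5=0, G6=0 → 0. Observed 1.
  G1: stuck-at-0, inverted output ✓; others ✗
  G2: none of the 3 fault types match ✗
  G3: none of the 3 fault types match ✗
  G4: stuck-at-0, inverted output ✓; others ✗
  G5: stuck-at-1, inverted output ✓; others ✗
  G6: stuck-at-1, inverted output ✓; others ✗
Consistent faults: {G1 stuck-at-0, G1 inverted output, G4 stuck-at-0, G4 inverted output, G5 stuck-at-1, G5 inverted output, G6 stuck-at-1, G6 inverted output} — 8 in all.

8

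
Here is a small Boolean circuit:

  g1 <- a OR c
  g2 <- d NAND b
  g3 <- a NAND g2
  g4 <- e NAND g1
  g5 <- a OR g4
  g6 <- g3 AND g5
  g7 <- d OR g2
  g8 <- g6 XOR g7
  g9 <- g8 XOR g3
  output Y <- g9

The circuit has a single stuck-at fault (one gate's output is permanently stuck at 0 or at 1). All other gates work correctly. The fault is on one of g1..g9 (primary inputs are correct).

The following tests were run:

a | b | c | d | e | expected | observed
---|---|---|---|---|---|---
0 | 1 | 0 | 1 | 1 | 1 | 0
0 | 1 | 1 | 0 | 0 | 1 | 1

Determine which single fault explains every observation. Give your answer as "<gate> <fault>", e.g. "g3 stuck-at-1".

g1 stuck-at-1

Fault-free values for test 1 (a=0, b=1, c=0, d=1, e=1): g1=0, g2=0, g3=1, g4=1, g5=1, g6=1, g7=1, g8=0, g9=1, giving Y=1. Observed 0.
Test 1: faults giving observed 0 are {g1 stuck-at-1, g4 stuck-at-0, g5 stuck-at-0, g6 stuck-at-0, g7 stuck-at-0, g8 stuck-at-1, g9 stuck-at-0}.
Test 2 (a=0, b=1, c=1, d=0, e=0): fault-free g1=1, g2=1, g3=1, g4=1, g5=1, g6=1, g7=1, g8=0, g9=1 → 1; observed 1. Eliminates g4 stuck-at-0, g5 stuck-at-0, g6 stuck-at-0, g7 stuck-at-0, g8 stuck-at-1, g9 stuck-at-0.
Only g1 stuck-at-1 is consistent with every test.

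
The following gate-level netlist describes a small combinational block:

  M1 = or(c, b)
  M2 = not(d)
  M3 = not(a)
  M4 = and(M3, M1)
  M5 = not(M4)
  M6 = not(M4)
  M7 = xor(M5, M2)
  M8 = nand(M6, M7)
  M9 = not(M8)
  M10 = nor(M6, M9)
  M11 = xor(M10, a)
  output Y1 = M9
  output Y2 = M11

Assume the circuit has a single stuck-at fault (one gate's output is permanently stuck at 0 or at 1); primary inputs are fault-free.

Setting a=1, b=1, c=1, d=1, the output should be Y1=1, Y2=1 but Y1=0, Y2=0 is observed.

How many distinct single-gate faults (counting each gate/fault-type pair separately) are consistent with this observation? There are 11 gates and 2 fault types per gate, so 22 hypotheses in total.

3

Fault-free: M1=1, M2=0, M3=0, M4=0, M5=1, M6=1, M7=1, M8=0, M9=1, M10=0, M11=1 → Y1=1, Y2=1. Observed Y1=0, Y2=0.
  M1: none of the 2 fault types match ✗
  M2: none of the 2 fault types match ✗
  M3: stuck-at-1 ✓; others ✗
  M4: stuck-at-1 ✓; others ✗
  M5: none of the 2 fault types match ✗
  M6: stuck-at-0 ✓; others ✗
  M7: none of the 2 fault types match ✗
  M8: none of the 2 fault types match ✗
  M9: none of the 2 fault types match ✗
  M10: none of the 2 fault types match ✗
  M11: none of the 2 fault types match ✗
Consistent faults: {M3 stuck-at-1, M4 stuck-at-1, M6 stuck-at-0} — 3 in all.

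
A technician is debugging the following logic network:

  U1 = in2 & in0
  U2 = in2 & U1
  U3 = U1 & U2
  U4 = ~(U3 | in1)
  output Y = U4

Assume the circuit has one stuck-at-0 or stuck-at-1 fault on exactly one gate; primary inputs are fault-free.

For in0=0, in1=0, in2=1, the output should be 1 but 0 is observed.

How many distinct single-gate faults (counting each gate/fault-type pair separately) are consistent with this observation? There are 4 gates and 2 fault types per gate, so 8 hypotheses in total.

Fault-free: U1=0, U2=0, U3=0, U4=1 → 1. Observed 0.
  U1 stuck-at-0: output 1 ✗
  U1 stuck-at-1: output 0 ✓
  U2 stuck-at-0: output 1 ✗
  U2 stuck-at-1: output 1 ✗
  U3 stuck-at-0: output 1 ✗
  U3 stuck-at-1: output 0 ✓
  U4 stuck-at-0: output 0 ✓
  U4 stuck-at-1: output 1 ✗
Consistent faults: {U1 stuck-at-1, U3 stuck-at-1, U4 stuck-at-0} — 3 in all.

3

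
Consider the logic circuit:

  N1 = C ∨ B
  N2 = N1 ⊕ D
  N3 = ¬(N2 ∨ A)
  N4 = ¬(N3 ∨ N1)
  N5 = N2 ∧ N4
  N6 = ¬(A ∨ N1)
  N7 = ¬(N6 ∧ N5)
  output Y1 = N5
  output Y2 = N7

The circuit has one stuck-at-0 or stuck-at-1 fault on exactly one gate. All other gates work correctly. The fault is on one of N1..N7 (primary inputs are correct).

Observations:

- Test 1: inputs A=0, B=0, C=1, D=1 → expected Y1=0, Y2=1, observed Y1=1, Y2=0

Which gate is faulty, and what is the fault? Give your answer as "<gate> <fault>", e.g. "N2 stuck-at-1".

N1 stuck-at-0

Fault-free values for test 1 (A=0, B=0, C=1, D=1): N1=1, N2=0, N3=1, N4=0, N5=0, N6=0, N7=1, giving Y1=0, Y2=1. Observed Y1=1, Y2=0.
Test 1: faults giving observed Y1=1, Y2=0 are {N1 stuck-at-0}.
Only N1 stuck-at-0 is consistent with every test.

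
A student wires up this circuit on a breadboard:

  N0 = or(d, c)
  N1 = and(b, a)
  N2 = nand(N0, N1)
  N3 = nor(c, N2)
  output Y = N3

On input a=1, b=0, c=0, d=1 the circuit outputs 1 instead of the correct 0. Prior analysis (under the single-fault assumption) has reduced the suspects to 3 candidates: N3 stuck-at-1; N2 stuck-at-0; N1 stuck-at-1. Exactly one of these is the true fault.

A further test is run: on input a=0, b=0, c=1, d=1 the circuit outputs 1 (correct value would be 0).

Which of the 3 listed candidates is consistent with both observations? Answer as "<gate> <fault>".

Evaluate each candidate on input a=0, b=0, c=1, d=1:
  N3 stuck-at-1: N0=1, N1=0, N2=1, N3=1 [stuck-at-1] → 1 — matches
  N2 stuck-at-0: N0=1, N1=0, N2=0 [stuck-at-0], N3=0 → 0 — eliminated
  N1 stuck-at-1: N0=1, N1=1 [stuck-at-1], N2=0, N3=0 → 0 — eliminated
Only N3 stuck-at-1 reproduces the observed 1.

N3 stuck-at-1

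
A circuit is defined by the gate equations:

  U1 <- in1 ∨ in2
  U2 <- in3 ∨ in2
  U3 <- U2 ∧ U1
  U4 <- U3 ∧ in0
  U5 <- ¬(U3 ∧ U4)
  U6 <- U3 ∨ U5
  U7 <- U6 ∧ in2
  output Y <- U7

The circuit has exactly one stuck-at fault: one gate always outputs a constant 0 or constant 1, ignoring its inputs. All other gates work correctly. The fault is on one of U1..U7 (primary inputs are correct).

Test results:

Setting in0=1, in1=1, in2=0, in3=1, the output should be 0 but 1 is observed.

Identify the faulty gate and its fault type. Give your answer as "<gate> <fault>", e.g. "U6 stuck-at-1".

U7 stuck-at-1

Fault-free values for test 1 (in0=1, in1=1, in2=0, in3=1): U1=1, U2=1, U3=1, U4=1, U5=0, U6=1, U7=0, giving Y=0. Observed 1.
Test 1: faults giving observed 1 are {U7 stuck-at-1}.
Only U7 stuck-at-1 is consistent with every test.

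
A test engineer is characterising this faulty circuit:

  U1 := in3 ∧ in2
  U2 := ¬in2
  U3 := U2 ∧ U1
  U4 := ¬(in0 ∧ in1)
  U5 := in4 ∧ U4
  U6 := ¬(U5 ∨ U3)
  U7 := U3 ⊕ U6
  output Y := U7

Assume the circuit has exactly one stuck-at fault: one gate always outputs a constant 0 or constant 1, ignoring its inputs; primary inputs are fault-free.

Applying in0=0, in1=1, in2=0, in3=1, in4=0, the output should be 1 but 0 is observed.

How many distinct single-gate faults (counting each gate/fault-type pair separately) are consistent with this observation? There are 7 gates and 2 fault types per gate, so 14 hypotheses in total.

3

Fault-free: U1=0, U2=1, U3=0, U4=1, U5=0, U6=1, U7=1 → 1. Observed 0.
  U1 stuck-at-0: output 1 ✗
  U1 stuck-at-1: output 1 ✗
  U2 stuck-at-0: output 1 ✗
  U2 stuck-at-1: output 1 ✗
  U3 stuck-at-0: output 1 ✗
  U3 stuck-at-1: output 1 ✗
  U4 stuck-at-0: output 1 ✗
  U4 stuck-at-1: output 1 ✗
  U5 stuck-at-0: output 1 ✗
  U5 stuck-at-1: output 0 ✓
  U6 stuck-at-0: output 0 ✓
  U6 stuck-at-1: output 1 ✗
  U7 stuck-at-0: output 0 ✓
  U7 stuck-at-1: output 1 ✗
Consistent faults: {U5 stuck-at-1, U6 stuck-at-0, U7 stuck-at-0} — 3 in all.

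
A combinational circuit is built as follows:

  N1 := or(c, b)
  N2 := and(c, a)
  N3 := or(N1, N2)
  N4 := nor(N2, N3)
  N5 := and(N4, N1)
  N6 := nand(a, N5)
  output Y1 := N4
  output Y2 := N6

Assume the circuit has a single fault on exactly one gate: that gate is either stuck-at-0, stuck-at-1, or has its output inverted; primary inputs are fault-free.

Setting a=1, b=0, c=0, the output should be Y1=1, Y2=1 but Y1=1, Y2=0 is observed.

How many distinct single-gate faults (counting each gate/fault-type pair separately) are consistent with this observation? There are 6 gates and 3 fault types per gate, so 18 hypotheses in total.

Fault-free: N1=0, N2=0, N3=0, N4=1, N5=0, N6=1 → Y1=1, Y2=1. Observed Y1=1, Y2=0.
  N1: none of the 3 fault types match ✗
  N2: none of the 3 fault types match ✗
  N3: none of the 3 fault types match ✗
  N4: none of the 3 fault types match ✗
  N5: stuck-at-1, inverted output ✓; others ✗
  N6: stuck-at-0, inverted output ✓; others ✗
Consistent faults: {N5 stuck-at-1, N5 inverted output, N6 stuck-at-0, N6 inverted output} — 4 in all.

4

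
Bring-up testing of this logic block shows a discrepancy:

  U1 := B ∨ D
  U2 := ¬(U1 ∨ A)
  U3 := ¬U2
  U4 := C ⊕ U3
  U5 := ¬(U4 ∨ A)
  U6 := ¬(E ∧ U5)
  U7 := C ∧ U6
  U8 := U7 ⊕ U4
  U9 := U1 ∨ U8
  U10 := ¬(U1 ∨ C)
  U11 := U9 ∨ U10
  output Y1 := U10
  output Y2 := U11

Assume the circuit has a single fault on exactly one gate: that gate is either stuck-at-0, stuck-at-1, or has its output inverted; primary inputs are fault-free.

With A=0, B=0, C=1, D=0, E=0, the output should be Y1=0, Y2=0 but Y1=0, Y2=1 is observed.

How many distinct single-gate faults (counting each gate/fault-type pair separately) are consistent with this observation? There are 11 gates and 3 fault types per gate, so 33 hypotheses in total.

Fault-free: U1=0, U2=1, U3=0, U4=1, U5=0, U6=1, U7=1, U8=0, U9=0, U10=0, U11=0 → Y1=0, Y2=0. Observed Y1=0, Y2=1.
  U1: stuck-at-1, inverted output ✓; others ✗
  U2: stuck-at-0, inverted output ✓; others ✗
  U3: stuck-at-1, inverted output ✓; others ✗
  U4: stuck-at-0, inverted output ✓; others ✗
  U5: none of the 3 fault types match ✗
  U6: stuck-at-0, inverted output ✓; others ✗
  U7: stuck-at-0, inverted output ✓; others ✗
  U8: stuck-at-1, inverted output ✓; others ✗
  U9: stuck-at-1, inverted output ✓; others ✗
  U10: none of the 3 fault types match ✗
  U11: stuck-at-1, inverted output ✓; others ✗
Consistent faults: {U1 stuck-at-1, U1 inverted output, U2 stuck-at-0, U2 inverted output, U3 stuck-at-1, U3 inverted output, U4 stuck-at-0, U4 inverted output, U6 stuck-at-0, U6 inverted output, U7 stuck-at-0, U7 inverted output, U8 stuck-at-1, U8 inverted output, U9 stuck-at-1, U9 inverted output, U11 stuck-at-1, U11 inverted output} — 18 in all.

18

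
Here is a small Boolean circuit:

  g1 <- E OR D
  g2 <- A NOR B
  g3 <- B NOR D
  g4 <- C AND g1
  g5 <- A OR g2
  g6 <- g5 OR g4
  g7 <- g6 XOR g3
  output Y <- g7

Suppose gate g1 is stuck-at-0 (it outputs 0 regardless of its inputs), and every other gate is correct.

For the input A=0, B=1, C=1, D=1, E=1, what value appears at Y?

Propagate with g1 forced: g1=0 [stuck-at-0], g2=0, g3=0, g4=0, g5=0, g6=0, g7=0.
So Y = 0. (Without the fault it would be 1.)

0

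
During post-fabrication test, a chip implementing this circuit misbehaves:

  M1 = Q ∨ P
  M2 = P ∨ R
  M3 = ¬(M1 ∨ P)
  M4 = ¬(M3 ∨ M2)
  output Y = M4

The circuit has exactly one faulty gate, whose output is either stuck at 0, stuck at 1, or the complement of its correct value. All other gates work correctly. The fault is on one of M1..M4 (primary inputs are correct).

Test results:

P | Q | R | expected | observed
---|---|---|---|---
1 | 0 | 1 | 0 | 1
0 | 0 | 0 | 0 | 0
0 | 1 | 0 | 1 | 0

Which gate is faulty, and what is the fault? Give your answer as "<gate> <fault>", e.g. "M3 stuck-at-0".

M2 inverted output

Fault-free values for test 1 (P=1, Q=0, R=1): M1=1, M2=1, M3=0, M4=0, giving Y=0. Observed 1.
Test 1: faults giving observed 1 are {M2 stuck-at-0, M2 inverted output, M4 stuck-at-1, M4 inverted output}.
Test 2 (P=0, Q=0, R=0): fault-free M1=0, M2=0, M3=1, M4=0 → 0; observed 0. Eliminates M4 stuck-at-1, M4 inverted output.
Test 3 (P=0, Q=1, R=0): fault-free M1=1, M2=0, M3=0, M4=1 → 1; observed 0. Eliminates M2 stuck-at-0.
Only M2 inverted output is consistent with every test.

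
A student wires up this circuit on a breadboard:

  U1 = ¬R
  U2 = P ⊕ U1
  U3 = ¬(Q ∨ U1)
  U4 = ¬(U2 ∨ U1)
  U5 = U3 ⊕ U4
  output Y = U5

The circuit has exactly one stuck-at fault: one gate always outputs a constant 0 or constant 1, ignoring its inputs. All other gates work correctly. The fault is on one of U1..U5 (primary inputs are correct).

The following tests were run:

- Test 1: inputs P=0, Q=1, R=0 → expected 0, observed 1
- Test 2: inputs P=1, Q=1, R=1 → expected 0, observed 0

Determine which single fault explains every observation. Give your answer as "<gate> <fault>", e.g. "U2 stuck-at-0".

Fault-free values for test 1 (P=0, Q=1, R=0): U1=1, U2=1, U3=0, U4=0, U5=0, giving Y=0. Observed 1.
Test 1: faults giving observed 1 are {U1 stuck-at-0, U3 stuck-at-1, U4 stuck-at-1, U5 stuck-at-1}.
Test 2 (P=1, Q=1, R=1): fault-free U1=0, U2=1, U3=0, U4=0, U5=0 → 0; observed 0. Eliminates U3 stuck-at-1, U4 stuck-at-1, U5 stuck-at-1.
Only U1 stuck-at-0 is consistent with every test.

U1 stuck-at-0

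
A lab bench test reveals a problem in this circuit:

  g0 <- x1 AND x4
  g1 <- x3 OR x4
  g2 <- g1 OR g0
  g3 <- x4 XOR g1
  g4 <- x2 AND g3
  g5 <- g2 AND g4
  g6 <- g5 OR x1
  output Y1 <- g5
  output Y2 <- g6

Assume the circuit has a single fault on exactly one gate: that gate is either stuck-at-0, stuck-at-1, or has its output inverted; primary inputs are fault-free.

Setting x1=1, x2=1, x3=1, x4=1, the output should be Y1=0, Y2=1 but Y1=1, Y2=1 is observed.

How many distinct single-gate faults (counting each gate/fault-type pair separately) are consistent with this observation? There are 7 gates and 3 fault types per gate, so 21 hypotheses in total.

Fault-free: g0=1, g1=1, g2=1, g3=0, g4=0, g5=0, g6=1 → Y1=0, Y2=1. Observed Y1=1, Y2=1.
  g0: none of the 3 fault types match ✗
  g1: stuck-at-0, inverted output ✓; others ✗
  g2: none of the 3 fault types match ✗
  g3: stuck-at-1, inverted output ✓; others ✗
  g4: stuck-at-1, inverted output ✓; others ✗
  g5: stuck-at-1, inverted output ✓; others ✗
  g6: none of the 3 fault types match ✗
Consistent faults: {g1 stuck-at-0, g1 inverted output, g3 stuck-at-1, g3 inverted output, g4 stuck-at-1, g4 inverted output, g5 stuck-at-1, g5 inverted output} — 8 in all.

8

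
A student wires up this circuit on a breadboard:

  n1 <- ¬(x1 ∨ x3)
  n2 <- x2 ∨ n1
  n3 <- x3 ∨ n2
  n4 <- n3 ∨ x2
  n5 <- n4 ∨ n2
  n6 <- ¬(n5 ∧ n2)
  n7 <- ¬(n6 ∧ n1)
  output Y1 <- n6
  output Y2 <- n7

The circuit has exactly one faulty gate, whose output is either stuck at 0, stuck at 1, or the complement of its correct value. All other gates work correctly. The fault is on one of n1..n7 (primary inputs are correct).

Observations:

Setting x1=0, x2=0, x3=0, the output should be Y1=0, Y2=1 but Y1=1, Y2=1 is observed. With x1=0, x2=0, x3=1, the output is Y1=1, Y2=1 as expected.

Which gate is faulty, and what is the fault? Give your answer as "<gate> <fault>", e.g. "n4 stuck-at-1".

n1 stuck-at-0

Fault-free values for test 1 (x1=0, x2=0, x3=0): n1=1, n2=1, n3=1, n4=1, n5=1, n6=0, n7=1, giving Y1=0, Y2=1. Observed Y1=1, Y2=1.
Test 1: faults giving observed Y1=1, Y2=1 are {n1 stuck-at-0, n1 inverted output}.
Test 2 (x1=0, x2=0, x3=1): fault-free n1=0, n2=0, n3=1, n4=1, n5=1, n6=1, n7=1 → Y1=1, Y2=1; observed Y1=1, Y2=1. Eliminates n1 inverted output.
Only n1 stuck-at-0 is consistent with every test.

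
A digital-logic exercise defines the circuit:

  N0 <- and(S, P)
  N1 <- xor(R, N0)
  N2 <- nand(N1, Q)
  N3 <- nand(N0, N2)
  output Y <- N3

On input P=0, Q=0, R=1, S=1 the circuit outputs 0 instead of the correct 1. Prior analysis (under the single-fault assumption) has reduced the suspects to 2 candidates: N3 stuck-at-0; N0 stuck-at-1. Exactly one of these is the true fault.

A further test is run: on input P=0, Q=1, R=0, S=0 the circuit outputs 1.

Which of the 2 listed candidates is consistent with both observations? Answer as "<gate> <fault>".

N0 stuck-at-1

Evaluate each candidate on input P=0, Q=1, R=0, S=0:
  N3 stuck-at-0: N0=0, N1=0, N2=1, N3=0 [stuck-at-0] → 0 — eliminated
  N0 stuck-at-1: N0=1 [stuck-at-1], N1=1, N2=0, N3=1 → 1 — matches
Only N0 stuck-at-1 reproduces the observed 1.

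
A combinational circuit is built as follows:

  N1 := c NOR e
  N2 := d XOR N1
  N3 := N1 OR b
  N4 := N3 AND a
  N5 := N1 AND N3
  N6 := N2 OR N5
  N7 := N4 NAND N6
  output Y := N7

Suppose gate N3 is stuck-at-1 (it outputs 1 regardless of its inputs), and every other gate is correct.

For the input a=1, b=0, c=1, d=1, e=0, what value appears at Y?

0

Propagate with N3 forced: N1=0, N2=1, N3=1 [stuck-at-1], N4=1, N5=0, N6=1, N7=0.
So Y = 0. (Without the fault it would be 1.)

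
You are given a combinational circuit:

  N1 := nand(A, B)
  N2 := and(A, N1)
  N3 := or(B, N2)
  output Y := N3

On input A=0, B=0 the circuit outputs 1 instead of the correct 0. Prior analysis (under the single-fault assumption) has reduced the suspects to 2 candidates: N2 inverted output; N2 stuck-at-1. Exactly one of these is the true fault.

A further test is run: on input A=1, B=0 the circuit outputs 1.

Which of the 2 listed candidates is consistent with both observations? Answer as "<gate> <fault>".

N2 stuck-at-1

Evaluate each candidate on input A=1, B=0:
  N2 inverted output: N1=1, N2=0 [inverted output], N3=0 → 0 — eliminated
  N2 stuck-at-1: N1=1, N2=1 [stuck-at-1], N3=1 → 1 — matches
Only N2 stuck-at-1 reproduces the observed 1.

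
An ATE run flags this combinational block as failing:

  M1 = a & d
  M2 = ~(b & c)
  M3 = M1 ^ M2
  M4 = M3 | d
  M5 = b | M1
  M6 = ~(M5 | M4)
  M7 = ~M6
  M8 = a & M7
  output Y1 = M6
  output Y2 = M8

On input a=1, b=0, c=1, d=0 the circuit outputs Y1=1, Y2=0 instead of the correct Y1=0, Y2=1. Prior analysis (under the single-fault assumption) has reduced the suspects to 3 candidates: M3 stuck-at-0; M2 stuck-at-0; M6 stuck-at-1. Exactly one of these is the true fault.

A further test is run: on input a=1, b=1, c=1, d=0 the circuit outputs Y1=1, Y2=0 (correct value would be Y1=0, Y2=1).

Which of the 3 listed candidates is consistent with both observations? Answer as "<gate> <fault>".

Evaluate each candidate on input a=1, b=1, c=1, d=0:
  M3 stuck-at-0: M1=0, M2=0, M3=0 [stuck-at-0], M4=0, M5=1, M6=0, M7=1, M8=1 → Y1=0, Y2=1 — eliminated
  M2 stuck-at-0: M1=0, M2=0 [stuck-at-0], M3=0, M4=0, M5=1, M6=0, M7=1, M8=1 → Y1=0, Y2=1 — eliminated
  M6 stuck-at-1: M1=0, M2=0, M3=0, M4=0, M5=1, M6=1 [stuck-at-1], M7=0, M8=0 → Y1=1, Y2=0 — matches
Only M6 stuck-at-1 reproduces the observed Y1=1, Y2=0.

M6 stuck-at-1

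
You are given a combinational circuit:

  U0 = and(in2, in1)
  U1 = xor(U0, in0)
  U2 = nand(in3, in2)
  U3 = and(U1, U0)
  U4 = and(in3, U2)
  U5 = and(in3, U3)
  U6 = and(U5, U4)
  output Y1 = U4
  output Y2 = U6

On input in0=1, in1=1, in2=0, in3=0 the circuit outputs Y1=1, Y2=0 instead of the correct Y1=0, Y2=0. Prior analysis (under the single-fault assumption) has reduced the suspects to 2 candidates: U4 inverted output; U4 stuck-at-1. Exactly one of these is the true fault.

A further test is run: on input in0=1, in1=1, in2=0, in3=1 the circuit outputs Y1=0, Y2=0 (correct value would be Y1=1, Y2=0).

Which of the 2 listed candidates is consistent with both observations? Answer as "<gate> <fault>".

Evaluate each candidate on input in0=1, in1=1, in2=0, in3=1:
  U4 inverted output: U0=0, U1=1, U2=1, U3=0, U4=0 [inverted output], U5=0, U6=0 → Y1=0, Y2=0 — matches
  U4 stuck-at-1: U0=0, U1=1, U2=1, U3=0, U4=1 [stuck-at-1], U5=0, U6=0 → Y1=1, Y2=0 — eliminated
Only U4 inverted output reproduces the observed Y1=0, Y2=0.

U4 inverted output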